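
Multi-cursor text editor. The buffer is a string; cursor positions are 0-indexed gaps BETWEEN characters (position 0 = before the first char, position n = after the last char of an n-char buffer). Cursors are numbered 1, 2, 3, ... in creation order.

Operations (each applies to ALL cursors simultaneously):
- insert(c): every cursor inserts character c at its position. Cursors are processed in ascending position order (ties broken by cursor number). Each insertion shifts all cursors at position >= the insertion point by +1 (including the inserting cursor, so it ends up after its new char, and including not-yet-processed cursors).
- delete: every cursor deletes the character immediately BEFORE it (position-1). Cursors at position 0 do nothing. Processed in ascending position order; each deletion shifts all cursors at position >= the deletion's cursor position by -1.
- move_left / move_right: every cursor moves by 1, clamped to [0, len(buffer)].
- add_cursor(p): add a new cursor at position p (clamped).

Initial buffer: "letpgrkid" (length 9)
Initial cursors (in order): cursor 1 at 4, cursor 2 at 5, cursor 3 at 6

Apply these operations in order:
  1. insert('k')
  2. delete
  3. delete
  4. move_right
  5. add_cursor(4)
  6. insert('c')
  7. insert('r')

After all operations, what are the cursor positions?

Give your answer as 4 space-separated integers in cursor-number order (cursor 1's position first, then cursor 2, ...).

Answer: 12 12 12 12

Derivation:
After op 1 (insert('k')): buffer="letpkgkrkkid" (len 12), cursors c1@5 c2@7 c3@9, authorship ....1.2.3...
After op 2 (delete): buffer="letpgrkid" (len 9), cursors c1@4 c2@5 c3@6, authorship .........
After op 3 (delete): buffer="letkid" (len 6), cursors c1@3 c2@3 c3@3, authorship ......
After op 4 (move_right): buffer="letkid" (len 6), cursors c1@4 c2@4 c3@4, authorship ......
After op 5 (add_cursor(4)): buffer="letkid" (len 6), cursors c1@4 c2@4 c3@4 c4@4, authorship ......
After op 6 (insert('c')): buffer="letkccccid" (len 10), cursors c1@8 c2@8 c3@8 c4@8, authorship ....1234..
After op 7 (insert('r')): buffer="letkccccrrrrid" (len 14), cursors c1@12 c2@12 c3@12 c4@12, authorship ....12341234..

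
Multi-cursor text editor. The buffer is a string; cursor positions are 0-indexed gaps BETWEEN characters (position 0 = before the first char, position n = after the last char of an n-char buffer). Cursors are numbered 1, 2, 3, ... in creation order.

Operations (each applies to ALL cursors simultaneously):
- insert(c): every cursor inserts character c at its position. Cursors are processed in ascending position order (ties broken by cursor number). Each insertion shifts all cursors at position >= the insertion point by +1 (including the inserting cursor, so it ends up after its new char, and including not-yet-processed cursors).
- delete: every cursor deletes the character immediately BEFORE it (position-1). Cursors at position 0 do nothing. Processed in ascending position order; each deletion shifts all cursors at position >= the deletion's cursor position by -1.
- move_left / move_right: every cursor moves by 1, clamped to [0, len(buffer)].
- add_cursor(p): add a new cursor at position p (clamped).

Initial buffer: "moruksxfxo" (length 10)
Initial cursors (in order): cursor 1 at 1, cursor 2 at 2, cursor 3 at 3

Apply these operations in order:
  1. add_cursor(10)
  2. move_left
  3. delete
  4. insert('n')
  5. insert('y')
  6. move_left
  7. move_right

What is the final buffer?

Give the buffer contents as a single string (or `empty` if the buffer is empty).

Answer: nnnyyyruksxfnyo

Derivation:
After op 1 (add_cursor(10)): buffer="moruksxfxo" (len 10), cursors c1@1 c2@2 c3@3 c4@10, authorship ..........
After op 2 (move_left): buffer="moruksxfxo" (len 10), cursors c1@0 c2@1 c3@2 c4@9, authorship ..........
After op 3 (delete): buffer="ruksxfo" (len 7), cursors c1@0 c2@0 c3@0 c4@6, authorship .......
After op 4 (insert('n')): buffer="nnnruksxfno" (len 11), cursors c1@3 c2@3 c3@3 c4@10, authorship 123......4.
After op 5 (insert('y')): buffer="nnnyyyruksxfnyo" (len 15), cursors c1@6 c2@6 c3@6 c4@14, authorship 123123......44.
After op 6 (move_left): buffer="nnnyyyruksxfnyo" (len 15), cursors c1@5 c2@5 c3@5 c4@13, authorship 123123......44.
After op 7 (move_right): buffer="nnnyyyruksxfnyo" (len 15), cursors c1@6 c2@6 c3@6 c4@14, authorship 123123......44.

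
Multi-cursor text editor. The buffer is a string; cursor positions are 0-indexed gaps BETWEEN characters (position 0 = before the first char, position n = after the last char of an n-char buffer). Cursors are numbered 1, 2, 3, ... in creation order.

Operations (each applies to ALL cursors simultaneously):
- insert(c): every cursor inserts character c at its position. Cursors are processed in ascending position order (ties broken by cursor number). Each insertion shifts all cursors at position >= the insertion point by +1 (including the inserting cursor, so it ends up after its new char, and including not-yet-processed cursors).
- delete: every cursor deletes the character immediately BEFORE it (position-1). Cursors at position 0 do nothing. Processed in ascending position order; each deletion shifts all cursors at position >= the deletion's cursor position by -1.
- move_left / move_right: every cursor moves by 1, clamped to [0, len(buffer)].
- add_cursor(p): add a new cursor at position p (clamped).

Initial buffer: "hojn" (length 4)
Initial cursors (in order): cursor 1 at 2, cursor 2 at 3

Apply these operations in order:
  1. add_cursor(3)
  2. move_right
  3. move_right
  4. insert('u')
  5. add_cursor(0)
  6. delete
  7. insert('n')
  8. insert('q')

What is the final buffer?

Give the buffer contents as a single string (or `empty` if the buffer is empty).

After op 1 (add_cursor(3)): buffer="hojn" (len 4), cursors c1@2 c2@3 c3@3, authorship ....
After op 2 (move_right): buffer="hojn" (len 4), cursors c1@3 c2@4 c3@4, authorship ....
After op 3 (move_right): buffer="hojn" (len 4), cursors c1@4 c2@4 c3@4, authorship ....
After op 4 (insert('u')): buffer="hojnuuu" (len 7), cursors c1@7 c2@7 c3@7, authorship ....123
After op 5 (add_cursor(0)): buffer="hojnuuu" (len 7), cursors c4@0 c1@7 c2@7 c3@7, authorship ....123
After op 6 (delete): buffer="hojn" (len 4), cursors c4@0 c1@4 c2@4 c3@4, authorship ....
After op 7 (insert('n')): buffer="nhojnnnn" (len 8), cursors c4@1 c1@8 c2@8 c3@8, authorship 4....123
After op 8 (insert('q')): buffer="nqhojnnnnqqq" (len 12), cursors c4@2 c1@12 c2@12 c3@12, authorship 44....123123

Answer: nqhojnnnnqqq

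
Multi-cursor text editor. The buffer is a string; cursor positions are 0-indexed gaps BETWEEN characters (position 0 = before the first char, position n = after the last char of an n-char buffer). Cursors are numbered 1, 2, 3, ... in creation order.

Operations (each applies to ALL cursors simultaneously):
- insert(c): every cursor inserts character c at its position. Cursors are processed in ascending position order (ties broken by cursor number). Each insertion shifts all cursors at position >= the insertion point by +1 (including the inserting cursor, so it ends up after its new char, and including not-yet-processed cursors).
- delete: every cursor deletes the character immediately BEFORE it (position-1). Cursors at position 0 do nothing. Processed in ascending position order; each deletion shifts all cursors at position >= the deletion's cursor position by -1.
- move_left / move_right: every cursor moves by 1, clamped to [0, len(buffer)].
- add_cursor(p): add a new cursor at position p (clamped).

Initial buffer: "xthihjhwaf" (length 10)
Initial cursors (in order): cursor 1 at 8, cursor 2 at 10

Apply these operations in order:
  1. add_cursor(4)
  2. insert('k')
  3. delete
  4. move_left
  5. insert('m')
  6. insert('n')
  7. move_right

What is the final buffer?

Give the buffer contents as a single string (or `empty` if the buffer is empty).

After op 1 (add_cursor(4)): buffer="xthihjhwaf" (len 10), cursors c3@4 c1@8 c2@10, authorship ..........
After op 2 (insert('k')): buffer="xthikhjhwkafk" (len 13), cursors c3@5 c1@10 c2@13, authorship ....3....1..2
After op 3 (delete): buffer="xthihjhwaf" (len 10), cursors c3@4 c1@8 c2@10, authorship ..........
After op 4 (move_left): buffer="xthihjhwaf" (len 10), cursors c3@3 c1@7 c2@9, authorship ..........
After op 5 (insert('m')): buffer="xthmihjhmwamf" (len 13), cursors c3@4 c1@9 c2@12, authorship ...3....1..2.
After op 6 (insert('n')): buffer="xthmnihjhmnwamnf" (len 16), cursors c3@5 c1@11 c2@15, authorship ...33....11..22.
After op 7 (move_right): buffer="xthmnihjhmnwamnf" (len 16), cursors c3@6 c1@12 c2@16, authorship ...33....11..22.

Answer: xthmnihjhmnwamnf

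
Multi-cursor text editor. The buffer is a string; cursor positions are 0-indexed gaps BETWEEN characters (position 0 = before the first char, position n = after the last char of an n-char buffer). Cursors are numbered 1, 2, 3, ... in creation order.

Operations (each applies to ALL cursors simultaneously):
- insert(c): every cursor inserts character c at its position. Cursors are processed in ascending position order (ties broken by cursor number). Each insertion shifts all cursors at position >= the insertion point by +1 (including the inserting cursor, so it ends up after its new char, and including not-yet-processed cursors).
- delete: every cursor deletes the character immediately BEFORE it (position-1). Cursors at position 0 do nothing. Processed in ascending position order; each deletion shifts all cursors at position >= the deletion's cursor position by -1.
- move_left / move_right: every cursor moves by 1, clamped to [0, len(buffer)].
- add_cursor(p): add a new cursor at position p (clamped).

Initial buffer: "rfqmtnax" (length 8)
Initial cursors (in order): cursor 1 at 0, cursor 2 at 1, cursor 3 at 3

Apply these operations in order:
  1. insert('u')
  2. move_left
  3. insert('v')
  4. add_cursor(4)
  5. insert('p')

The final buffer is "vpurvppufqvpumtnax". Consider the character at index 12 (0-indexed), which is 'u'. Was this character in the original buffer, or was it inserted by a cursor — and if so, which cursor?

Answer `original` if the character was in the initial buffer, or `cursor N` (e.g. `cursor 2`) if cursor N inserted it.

After op 1 (insert('u')): buffer="urufqumtnax" (len 11), cursors c1@1 c2@3 c3@6, authorship 1.2..3.....
After op 2 (move_left): buffer="urufqumtnax" (len 11), cursors c1@0 c2@2 c3@5, authorship 1.2..3.....
After op 3 (insert('v')): buffer="vurvufqvumtnax" (len 14), cursors c1@1 c2@4 c3@8, authorship 11.22..33.....
After op 4 (add_cursor(4)): buffer="vurvufqvumtnax" (len 14), cursors c1@1 c2@4 c4@4 c3@8, authorship 11.22..33.....
After op 5 (insert('p')): buffer="vpurvppufqvpumtnax" (len 18), cursors c1@2 c2@7 c4@7 c3@12, authorship 111.2242..333.....
Authorship (.=original, N=cursor N): 1 1 1 . 2 2 4 2 . . 3 3 3 . . . . .
Index 12: author = 3

Answer: cursor 3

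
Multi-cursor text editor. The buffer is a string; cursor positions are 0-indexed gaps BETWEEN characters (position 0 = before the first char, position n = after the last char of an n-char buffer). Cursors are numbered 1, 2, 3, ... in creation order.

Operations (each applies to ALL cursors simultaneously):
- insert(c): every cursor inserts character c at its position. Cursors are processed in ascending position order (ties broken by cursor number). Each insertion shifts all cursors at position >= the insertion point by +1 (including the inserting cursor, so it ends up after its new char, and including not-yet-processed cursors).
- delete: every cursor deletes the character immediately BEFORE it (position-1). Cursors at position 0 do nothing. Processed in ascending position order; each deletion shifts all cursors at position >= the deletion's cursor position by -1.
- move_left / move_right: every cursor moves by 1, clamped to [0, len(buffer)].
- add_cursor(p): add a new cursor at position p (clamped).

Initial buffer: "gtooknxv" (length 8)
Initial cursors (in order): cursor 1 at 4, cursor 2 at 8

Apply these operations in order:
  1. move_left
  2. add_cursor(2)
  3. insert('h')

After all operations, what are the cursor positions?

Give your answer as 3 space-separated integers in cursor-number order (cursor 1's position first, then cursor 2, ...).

Answer: 5 10 3

Derivation:
After op 1 (move_left): buffer="gtooknxv" (len 8), cursors c1@3 c2@7, authorship ........
After op 2 (add_cursor(2)): buffer="gtooknxv" (len 8), cursors c3@2 c1@3 c2@7, authorship ........
After op 3 (insert('h')): buffer="gthohoknxhv" (len 11), cursors c3@3 c1@5 c2@10, authorship ..3.1....2.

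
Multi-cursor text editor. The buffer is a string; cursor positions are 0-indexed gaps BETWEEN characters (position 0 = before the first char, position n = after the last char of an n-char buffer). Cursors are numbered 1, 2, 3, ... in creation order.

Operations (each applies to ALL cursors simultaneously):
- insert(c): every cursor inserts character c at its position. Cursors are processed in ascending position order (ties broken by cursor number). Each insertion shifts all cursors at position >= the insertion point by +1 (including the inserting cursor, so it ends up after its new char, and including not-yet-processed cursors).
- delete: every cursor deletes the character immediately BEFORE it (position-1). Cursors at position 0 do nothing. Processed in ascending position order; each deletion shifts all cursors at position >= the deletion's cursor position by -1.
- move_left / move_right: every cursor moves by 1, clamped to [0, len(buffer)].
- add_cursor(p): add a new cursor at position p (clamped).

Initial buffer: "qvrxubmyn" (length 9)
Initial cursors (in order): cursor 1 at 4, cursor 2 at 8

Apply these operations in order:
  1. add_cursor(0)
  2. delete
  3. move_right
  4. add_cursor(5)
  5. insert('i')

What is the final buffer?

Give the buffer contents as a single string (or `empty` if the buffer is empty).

Answer: qivruibimni

Derivation:
After op 1 (add_cursor(0)): buffer="qvrxubmyn" (len 9), cursors c3@0 c1@4 c2@8, authorship .........
After op 2 (delete): buffer="qvrubmn" (len 7), cursors c3@0 c1@3 c2@6, authorship .......
After op 3 (move_right): buffer="qvrubmn" (len 7), cursors c3@1 c1@4 c2@7, authorship .......
After op 4 (add_cursor(5)): buffer="qvrubmn" (len 7), cursors c3@1 c1@4 c4@5 c2@7, authorship .......
After op 5 (insert('i')): buffer="qivruibimni" (len 11), cursors c3@2 c1@6 c4@8 c2@11, authorship .3...1.4..2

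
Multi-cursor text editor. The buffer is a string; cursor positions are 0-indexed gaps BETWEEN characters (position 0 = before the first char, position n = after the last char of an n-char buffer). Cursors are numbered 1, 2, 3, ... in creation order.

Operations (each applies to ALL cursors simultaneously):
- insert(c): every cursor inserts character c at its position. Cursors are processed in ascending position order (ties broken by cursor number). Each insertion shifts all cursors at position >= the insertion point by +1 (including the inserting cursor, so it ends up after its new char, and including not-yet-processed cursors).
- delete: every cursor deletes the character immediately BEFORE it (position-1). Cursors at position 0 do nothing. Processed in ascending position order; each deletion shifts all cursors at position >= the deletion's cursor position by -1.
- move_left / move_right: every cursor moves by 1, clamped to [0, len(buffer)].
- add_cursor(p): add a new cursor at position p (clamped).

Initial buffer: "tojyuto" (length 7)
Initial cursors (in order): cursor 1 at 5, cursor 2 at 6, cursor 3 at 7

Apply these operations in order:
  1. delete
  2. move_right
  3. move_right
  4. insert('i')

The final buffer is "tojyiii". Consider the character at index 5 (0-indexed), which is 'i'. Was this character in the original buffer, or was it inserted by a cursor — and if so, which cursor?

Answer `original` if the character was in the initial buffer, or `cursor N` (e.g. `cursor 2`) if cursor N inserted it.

After op 1 (delete): buffer="tojy" (len 4), cursors c1@4 c2@4 c3@4, authorship ....
After op 2 (move_right): buffer="tojy" (len 4), cursors c1@4 c2@4 c3@4, authorship ....
After op 3 (move_right): buffer="tojy" (len 4), cursors c1@4 c2@4 c3@4, authorship ....
After op 4 (insert('i')): buffer="tojyiii" (len 7), cursors c1@7 c2@7 c3@7, authorship ....123
Authorship (.=original, N=cursor N): . . . . 1 2 3
Index 5: author = 2

Answer: cursor 2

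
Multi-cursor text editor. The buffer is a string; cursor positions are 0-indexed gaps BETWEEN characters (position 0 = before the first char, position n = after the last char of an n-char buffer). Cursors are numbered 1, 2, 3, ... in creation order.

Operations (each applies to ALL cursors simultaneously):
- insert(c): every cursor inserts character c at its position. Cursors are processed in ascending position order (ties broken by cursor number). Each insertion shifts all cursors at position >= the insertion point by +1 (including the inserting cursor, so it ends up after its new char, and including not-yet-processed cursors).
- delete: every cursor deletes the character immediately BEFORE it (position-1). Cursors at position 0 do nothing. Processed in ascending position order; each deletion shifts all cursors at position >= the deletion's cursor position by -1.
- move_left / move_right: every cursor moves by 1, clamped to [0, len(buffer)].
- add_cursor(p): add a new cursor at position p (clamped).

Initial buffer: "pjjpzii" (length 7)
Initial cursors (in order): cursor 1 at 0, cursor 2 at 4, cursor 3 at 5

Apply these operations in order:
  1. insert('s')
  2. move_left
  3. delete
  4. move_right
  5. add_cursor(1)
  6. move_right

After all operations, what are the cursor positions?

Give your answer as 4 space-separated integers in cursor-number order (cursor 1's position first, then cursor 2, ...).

Answer: 2 6 7 2

Derivation:
After op 1 (insert('s')): buffer="spjjpszsii" (len 10), cursors c1@1 c2@6 c3@8, authorship 1....2.3..
After op 2 (move_left): buffer="spjjpszsii" (len 10), cursors c1@0 c2@5 c3@7, authorship 1....2.3..
After op 3 (delete): buffer="spjjssii" (len 8), cursors c1@0 c2@4 c3@5, authorship 1...23..
After op 4 (move_right): buffer="spjjssii" (len 8), cursors c1@1 c2@5 c3@6, authorship 1...23..
After op 5 (add_cursor(1)): buffer="spjjssii" (len 8), cursors c1@1 c4@1 c2@5 c3@6, authorship 1...23..
After op 6 (move_right): buffer="spjjssii" (len 8), cursors c1@2 c4@2 c2@6 c3@7, authorship 1...23..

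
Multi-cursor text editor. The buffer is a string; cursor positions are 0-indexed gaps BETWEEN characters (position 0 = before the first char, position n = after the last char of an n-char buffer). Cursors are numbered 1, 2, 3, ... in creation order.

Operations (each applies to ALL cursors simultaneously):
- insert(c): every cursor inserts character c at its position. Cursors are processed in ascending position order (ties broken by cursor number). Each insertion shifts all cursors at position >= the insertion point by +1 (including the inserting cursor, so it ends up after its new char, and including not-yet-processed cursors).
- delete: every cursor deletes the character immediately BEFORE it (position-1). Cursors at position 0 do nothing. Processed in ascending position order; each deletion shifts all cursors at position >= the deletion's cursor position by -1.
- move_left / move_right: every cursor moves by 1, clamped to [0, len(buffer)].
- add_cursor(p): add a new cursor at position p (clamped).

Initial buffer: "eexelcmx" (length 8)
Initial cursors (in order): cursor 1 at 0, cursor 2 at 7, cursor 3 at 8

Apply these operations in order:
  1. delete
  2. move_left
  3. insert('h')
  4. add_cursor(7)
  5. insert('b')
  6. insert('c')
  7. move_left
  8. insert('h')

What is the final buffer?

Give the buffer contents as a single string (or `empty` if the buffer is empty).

After op 1 (delete): buffer="eexelc" (len 6), cursors c1@0 c2@6 c3@6, authorship ......
After op 2 (move_left): buffer="eexelc" (len 6), cursors c1@0 c2@5 c3@5, authorship ......
After op 3 (insert('h')): buffer="heexelhhc" (len 9), cursors c1@1 c2@8 c3@8, authorship 1.....23.
After op 4 (add_cursor(7)): buffer="heexelhhc" (len 9), cursors c1@1 c4@7 c2@8 c3@8, authorship 1.....23.
After op 5 (insert('b')): buffer="hbeexelhbhbbc" (len 13), cursors c1@2 c4@9 c2@12 c3@12, authorship 11.....24323.
After op 6 (insert('c')): buffer="hbceexelhbchbbccc" (len 17), cursors c1@3 c4@11 c2@16 c3@16, authorship 111.....24432323.
After op 7 (move_left): buffer="hbceexelhbchbbccc" (len 17), cursors c1@2 c4@10 c2@15 c3@15, authorship 111.....24432323.
After op 8 (insert('h')): buffer="hbhceexelhbhchbbchhcc" (len 21), cursors c1@3 c4@12 c2@19 c3@19, authorship 1111.....24443232233.

Answer: hbhceexelhbhchbbchhcc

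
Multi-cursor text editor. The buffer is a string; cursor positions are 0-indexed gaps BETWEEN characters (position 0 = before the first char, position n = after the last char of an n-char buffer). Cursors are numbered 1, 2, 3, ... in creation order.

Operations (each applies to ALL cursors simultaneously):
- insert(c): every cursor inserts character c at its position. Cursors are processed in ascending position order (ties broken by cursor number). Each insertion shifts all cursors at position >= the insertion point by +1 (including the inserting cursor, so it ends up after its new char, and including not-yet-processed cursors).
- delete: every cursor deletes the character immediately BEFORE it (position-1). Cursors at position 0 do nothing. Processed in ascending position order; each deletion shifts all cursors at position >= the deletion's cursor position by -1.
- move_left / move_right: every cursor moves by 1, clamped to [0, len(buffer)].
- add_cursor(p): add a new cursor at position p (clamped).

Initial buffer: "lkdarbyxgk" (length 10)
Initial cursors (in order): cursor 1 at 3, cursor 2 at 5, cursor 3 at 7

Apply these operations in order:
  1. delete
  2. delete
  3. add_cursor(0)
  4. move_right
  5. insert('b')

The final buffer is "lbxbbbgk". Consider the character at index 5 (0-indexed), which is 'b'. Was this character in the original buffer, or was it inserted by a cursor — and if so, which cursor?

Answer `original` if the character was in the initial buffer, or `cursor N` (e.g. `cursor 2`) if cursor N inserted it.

After op 1 (delete): buffer="lkabxgk" (len 7), cursors c1@2 c2@3 c3@4, authorship .......
After op 2 (delete): buffer="lxgk" (len 4), cursors c1@1 c2@1 c3@1, authorship ....
After op 3 (add_cursor(0)): buffer="lxgk" (len 4), cursors c4@0 c1@1 c2@1 c3@1, authorship ....
After op 4 (move_right): buffer="lxgk" (len 4), cursors c4@1 c1@2 c2@2 c3@2, authorship ....
After op 5 (insert('b')): buffer="lbxbbbgk" (len 8), cursors c4@2 c1@6 c2@6 c3@6, authorship .4.123..
Authorship (.=original, N=cursor N): . 4 . 1 2 3 . .
Index 5: author = 3

Answer: cursor 3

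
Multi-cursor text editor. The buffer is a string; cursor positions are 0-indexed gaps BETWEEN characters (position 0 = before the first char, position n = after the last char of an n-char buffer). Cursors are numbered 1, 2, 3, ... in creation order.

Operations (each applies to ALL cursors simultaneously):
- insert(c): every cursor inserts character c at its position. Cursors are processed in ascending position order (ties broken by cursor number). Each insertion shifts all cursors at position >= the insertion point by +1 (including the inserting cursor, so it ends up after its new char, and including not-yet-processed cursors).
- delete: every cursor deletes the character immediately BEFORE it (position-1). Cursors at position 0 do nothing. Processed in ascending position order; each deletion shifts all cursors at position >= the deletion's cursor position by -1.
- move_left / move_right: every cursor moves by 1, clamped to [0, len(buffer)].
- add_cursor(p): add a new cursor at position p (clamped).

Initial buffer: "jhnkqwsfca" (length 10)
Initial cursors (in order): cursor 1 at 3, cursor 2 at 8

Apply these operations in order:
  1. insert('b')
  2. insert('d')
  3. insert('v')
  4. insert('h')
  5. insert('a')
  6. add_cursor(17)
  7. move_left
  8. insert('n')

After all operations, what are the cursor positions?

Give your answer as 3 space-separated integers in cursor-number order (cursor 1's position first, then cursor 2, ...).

Answer: 8 20 18

Derivation:
After op 1 (insert('b')): buffer="jhnbkqwsfbca" (len 12), cursors c1@4 c2@10, authorship ...1.....2..
After op 2 (insert('d')): buffer="jhnbdkqwsfbdca" (len 14), cursors c1@5 c2@12, authorship ...11.....22..
After op 3 (insert('v')): buffer="jhnbdvkqwsfbdvca" (len 16), cursors c1@6 c2@14, authorship ...111.....222..
After op 4 (insert('h')): buffer="jhnbdvhkqwsfbdvhca" (len 18), cursors c1@7 c2@16, authorship ...1111.....2222..
After op 5 (insert('a')): buffer="jhnbdvhakqwsfbdvhaca" (len 20), cursors c1@8 c2@18, authorship ...11111.....22222..
After op 6 (add_cursor(17)): buffer="jhnbdvhakqwsfbdvhaca" (len 20), cursors c1@8 c3@17 c2@18, authorship ...11111.....22222..
After op 7 (move_left): buffer="jhnbdvhakqwsfbdvhaca" (len 20), cursors c1@7 c3@16 c2@17, authorship ...11111.....22222..
After op 8 (insert('n')): buffer="jhnbdvhnakqwsfbdvnhnaca" (len 23), cursors c1@8 c3@18 c2@20, authorship ...111111.....2223222..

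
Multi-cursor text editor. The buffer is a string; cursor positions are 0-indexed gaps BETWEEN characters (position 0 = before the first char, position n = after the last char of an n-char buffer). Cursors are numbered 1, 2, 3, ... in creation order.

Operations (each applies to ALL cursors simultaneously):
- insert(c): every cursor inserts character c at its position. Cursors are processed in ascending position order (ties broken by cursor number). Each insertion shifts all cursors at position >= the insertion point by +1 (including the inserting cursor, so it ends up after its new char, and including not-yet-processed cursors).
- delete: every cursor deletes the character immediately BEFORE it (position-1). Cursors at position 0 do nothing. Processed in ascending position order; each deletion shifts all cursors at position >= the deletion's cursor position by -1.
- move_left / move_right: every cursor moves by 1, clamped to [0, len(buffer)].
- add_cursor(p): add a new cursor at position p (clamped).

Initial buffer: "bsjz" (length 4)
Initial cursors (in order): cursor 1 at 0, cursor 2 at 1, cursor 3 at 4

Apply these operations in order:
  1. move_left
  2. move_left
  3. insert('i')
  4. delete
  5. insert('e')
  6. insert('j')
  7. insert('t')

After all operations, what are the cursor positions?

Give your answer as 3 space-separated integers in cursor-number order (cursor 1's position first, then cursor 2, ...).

Answer: 6 6 11

Derivation:
After op 1 (move_left): buffer="bsjz" (len 4), cursors c1@0 c2@0 c3@3, authorship ....
After op 2 (move_left): buffer="bsjz" (len 4), cursors c1@0 c2@0 c3@2, authorship ....
After op 3 (insert('i')): buffer="iibsijz" (len 7), cursors c1@2 c2@2 c3@5, authorship 12..3..
After op 4 (delete): buffer="bsjz" (len 4), cursors c1@0 c2@0 c3@2, authorship ....
After op 5 (insert('e')): buffer="eebsejz" (len 7), cursors c1@2 c2@2 c3@5, authorship 12..3..
After op 6 (insert('j')): buffer="eejjbsejjz" (len 10), cursors c1@4 c2@4 c3@8, authorship 1212..33..
After op 7 (insert('t')): buffer="eejjttbsejtjz" (len 13), cursors c1@6 c2@6 c3@11, authorship 121212..333..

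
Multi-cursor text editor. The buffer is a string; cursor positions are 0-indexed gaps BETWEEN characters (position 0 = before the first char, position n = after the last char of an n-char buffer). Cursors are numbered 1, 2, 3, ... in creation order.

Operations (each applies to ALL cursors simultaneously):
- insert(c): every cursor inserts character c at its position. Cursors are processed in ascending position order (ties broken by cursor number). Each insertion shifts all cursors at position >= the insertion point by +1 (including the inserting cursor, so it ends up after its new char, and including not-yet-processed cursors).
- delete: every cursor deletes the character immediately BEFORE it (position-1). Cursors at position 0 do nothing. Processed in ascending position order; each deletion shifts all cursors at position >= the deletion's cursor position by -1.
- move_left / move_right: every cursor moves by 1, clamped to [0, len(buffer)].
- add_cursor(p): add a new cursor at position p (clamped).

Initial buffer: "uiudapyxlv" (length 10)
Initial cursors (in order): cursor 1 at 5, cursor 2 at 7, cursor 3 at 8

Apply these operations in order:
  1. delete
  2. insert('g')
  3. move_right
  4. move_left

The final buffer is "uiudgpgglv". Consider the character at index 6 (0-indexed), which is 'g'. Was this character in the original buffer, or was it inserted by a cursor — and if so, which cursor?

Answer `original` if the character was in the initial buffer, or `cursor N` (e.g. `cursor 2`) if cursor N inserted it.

Answer: cursor 2

Derivation:
After op 1 (delete): buffer="uiudplv" (len 7), cursors c1@4 c2@5 c3@5, authorship .......
After op 2 (insert('g')): buffer="uiudgpgglv" (len 10), cursors c1@5 c2@8 c3@8, authorship ....1.23..
After op 3 (move_right): buffer="uiudgpgglv" (len 10), cursors c1@6 c2@9 c3@9, authorship ....1.23..
After op 4 (move_left): buffer="uiudgpgglv" (len 10), cursors c1@5 c2@8 c3@8, authorship ....1.23..
Authorship (.=original, N=cursor N): . . . . 1 . 2 3 . .
Index 6: author = 2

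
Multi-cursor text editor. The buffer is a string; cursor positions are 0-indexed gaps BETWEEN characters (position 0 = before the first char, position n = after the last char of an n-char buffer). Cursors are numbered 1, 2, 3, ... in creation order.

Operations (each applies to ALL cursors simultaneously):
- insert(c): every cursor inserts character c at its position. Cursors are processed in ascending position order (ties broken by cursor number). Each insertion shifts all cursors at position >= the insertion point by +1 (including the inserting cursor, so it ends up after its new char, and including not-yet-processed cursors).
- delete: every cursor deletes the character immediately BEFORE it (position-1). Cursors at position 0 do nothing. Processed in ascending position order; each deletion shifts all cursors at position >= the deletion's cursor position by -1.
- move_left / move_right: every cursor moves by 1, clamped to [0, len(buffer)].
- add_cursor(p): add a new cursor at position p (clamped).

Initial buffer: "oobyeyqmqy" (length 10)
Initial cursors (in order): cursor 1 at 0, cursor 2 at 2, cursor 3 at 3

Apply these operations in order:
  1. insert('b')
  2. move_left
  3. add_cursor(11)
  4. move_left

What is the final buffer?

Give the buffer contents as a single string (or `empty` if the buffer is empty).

Answer: boobbbyeyqmqy

Derivation:
After op 1 (insert('b')): buffer="boobbbyeyqmqy" (len 13), cursors c1@1 c2@4 c3@6, authorship 1..2.3.......
After op 2 (move_left): buffer="boobbbyeyqmqy" (len 13), cursors c1@0 c2@3 c3@5, authorship 1..2.3.......
After op 3 (add_cursor(11)): buffer="boobbbyeyqmqy" (len 13), cursors c1@0 c2@3 c3@5 c4@11, authorship 1..2.3.......
After op 4 (move_left): buffer="boobbbyeyqmqy" (len 13), cursors c1@0 c2@2 c3@4 c4@10, authorship 1..2.3.......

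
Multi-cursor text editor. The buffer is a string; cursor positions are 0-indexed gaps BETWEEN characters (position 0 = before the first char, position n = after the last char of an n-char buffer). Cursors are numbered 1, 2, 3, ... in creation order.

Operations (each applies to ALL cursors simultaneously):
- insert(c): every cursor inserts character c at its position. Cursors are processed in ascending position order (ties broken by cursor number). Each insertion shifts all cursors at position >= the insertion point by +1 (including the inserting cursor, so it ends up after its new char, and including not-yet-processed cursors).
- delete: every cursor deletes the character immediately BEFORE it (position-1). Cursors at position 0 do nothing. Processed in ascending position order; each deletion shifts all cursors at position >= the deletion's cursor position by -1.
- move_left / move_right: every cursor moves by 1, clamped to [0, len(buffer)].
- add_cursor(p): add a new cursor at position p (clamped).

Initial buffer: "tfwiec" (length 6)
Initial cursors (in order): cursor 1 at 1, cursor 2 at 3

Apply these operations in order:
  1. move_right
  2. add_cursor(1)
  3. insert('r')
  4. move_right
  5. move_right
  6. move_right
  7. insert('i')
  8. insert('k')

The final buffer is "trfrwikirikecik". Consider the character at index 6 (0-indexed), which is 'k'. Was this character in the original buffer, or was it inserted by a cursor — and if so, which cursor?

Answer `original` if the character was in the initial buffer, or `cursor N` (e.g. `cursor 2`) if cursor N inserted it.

After op 1 (move_right): buffer="tfwiec" (len 6), cursors c1@2 c2@4, authorship ......
After op 2 (add_cursor(1)): buffer="tfwiec" (len 6), cursors c3@1 c1@2 c2@4, authorship ......
After op 3 (insert('r')): buffer="trfrwirec" (len 9), cursors c3@2 c1@4 c2@7, authorship .3.1..2..
After op 4 (move_right): buffer="trfrwirec" (len 9), cursors c3@3 c1@5 c2@8, authorship .3.1..2..
After op 5 (move_right): buffer="trfrwirec" (len 9), cursors c3@4 c1@6 c2@9, authorship .3.1..2..
After op 6 (move_right): buffer="trfrwirec" (len 9), cursors c3@5 c1@7 c2@9, authorship .3.1..2..
After op 7 (insert('i')): buffer="trfrwiirieci" (len 12), cursors c3@6 c1@9 c2@12, authorship .3.1.3.21..2
After op 8 (insert('k')): buffer="trfrwikirikecik" (len 15), cursors c3@7 c1@11 c2@15, authorship .3.1.33.211..22
Authorship (.=original, N=cursor N): . 3 . 1 . 3 3 . 2 1 1 . . 2 2
Index 6: author = 3

Answer: cursor 3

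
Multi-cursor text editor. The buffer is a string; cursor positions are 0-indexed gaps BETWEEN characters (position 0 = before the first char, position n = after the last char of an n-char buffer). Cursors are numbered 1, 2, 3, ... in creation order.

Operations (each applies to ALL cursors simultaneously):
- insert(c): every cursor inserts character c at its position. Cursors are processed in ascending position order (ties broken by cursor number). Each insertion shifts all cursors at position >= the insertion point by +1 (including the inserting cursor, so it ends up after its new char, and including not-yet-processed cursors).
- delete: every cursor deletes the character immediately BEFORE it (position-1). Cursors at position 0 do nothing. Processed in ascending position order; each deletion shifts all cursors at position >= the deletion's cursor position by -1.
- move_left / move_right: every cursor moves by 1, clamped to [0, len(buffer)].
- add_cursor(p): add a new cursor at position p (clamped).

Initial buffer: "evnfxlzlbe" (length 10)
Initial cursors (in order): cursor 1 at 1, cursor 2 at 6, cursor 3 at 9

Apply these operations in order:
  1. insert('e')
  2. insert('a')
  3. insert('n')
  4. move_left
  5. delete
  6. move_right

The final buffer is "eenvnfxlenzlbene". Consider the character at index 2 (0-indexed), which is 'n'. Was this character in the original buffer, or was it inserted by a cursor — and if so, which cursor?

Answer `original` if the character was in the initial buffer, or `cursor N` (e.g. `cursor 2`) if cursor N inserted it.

After op 1 (insert('e')): buffer="eevnfxlezlbee" (len 13), cursors c1@2 c2@8 c3@12, authorship .1.....2...3.
After op 2 (insert('a')): buffer="eeavnfxleazlbeae" (len 16), cursors c1@3 c2@10 c3@15, authorship .11.....22...33.
After op 3 (insert('n')): buffer="eeanvnfxleanzlbeane" (len 19), cursors c1@4 c2@12 c3@18, authorship .111.....222...333.
After op 4 (move_left): buffer="eeanvnfxleanzlbeane" (len 19), cursors c1@3 c2@11 c3@17, authorship .111.....222...333.
After op 5 (delete): buffer="eenvnfxlenzlbene" (len 16), cursors c1@2 c2@9 c3@14, authorship .11.....22...33.
After op 6 (move_right): buffer="eenvnfxlenzlbene" (len 16), cursors c1@3 c2@10 c3@15, authorship .11.....22...33.
Authorship (.=original, N=cursor N): . 1 1 . . . . . 2 2 . . . 3 3 .
Index 2: author = 1

Answer: cursor 1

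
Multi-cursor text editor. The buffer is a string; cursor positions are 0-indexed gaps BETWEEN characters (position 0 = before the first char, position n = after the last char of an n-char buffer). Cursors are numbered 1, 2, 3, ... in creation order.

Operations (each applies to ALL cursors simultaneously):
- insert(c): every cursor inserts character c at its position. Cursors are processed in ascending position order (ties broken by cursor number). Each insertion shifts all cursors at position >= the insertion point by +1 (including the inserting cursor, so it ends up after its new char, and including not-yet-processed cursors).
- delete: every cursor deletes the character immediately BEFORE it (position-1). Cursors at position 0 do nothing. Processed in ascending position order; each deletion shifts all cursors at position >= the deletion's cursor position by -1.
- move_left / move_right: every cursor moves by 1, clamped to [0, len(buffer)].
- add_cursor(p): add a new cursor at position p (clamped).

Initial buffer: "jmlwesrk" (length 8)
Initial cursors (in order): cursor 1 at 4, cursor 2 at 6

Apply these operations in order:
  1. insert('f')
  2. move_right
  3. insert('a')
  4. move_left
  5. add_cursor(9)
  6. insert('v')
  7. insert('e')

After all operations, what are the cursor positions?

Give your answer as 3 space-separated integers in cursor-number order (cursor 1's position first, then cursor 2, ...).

Answer: 8 16 13

Derivation:
After op 1 (insert('f')): buffer="jmlwfesfrk" (len 10), cursors c1@5 c2@8, authorship ....1..2..
After op 2 (move_right): buffer="jmlwfesfrk" (len 10), cursors c1@6 c2@9, authorship ....1..2..
After op 3 (insert('a')): buffer="jmlwfeasfrak" (len 12), cursors c1@7 c2@11, authorship ....1.1.2.2.
After op 4 (move_left): buffer="jmlwfeasfrak" (len 12), cursors c1@6 c2@10, authorship ....1.1.2.2.
After op 5 (add_cursor(9)): buffer="jmlwfeasfrak" (len 12), cursors c1@6 c3@9 c2@10, authorship ....1.1.2.2.
After op 6 (insert('v')): buffer="jmlwfevasfvrvak" (len 15), cursors c1@7 c3@11 c2@13, authorship ....1.11.23.22.
After op 7 (insert('e')): buffer="jmlwfeveasfverveak" (len 18), cursors c1@8 c3@13 c2@16, authorship ....1.111.233.222.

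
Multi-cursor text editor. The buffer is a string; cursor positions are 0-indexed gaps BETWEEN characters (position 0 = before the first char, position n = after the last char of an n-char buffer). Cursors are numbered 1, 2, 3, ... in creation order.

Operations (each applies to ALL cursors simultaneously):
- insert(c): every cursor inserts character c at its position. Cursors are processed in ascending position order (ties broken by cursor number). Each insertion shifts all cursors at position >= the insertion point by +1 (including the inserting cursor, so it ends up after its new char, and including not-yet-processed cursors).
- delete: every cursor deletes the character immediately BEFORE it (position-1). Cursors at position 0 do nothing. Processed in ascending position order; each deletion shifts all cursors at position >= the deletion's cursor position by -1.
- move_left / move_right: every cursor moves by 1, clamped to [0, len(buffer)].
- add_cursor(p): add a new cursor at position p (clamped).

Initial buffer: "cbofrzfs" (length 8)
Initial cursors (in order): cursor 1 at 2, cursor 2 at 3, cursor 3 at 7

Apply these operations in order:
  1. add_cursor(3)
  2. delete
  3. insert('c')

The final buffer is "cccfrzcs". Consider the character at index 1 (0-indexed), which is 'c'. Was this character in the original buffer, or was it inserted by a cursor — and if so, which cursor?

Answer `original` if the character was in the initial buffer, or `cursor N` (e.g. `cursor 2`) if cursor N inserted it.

Answer: cursor 2

Derivation:
After op 1 (add_cursor(3)): buffer="cbofrzfs" (len 8), cursors c1@2 c2@3 c4@3 c3@7, authorship ........
After op 2 (delete): buffer="frzs" (len 4), cursors c1@0 c2@0 c4@0 c3@3, authorship ....
After op 3 (insert('c')): buffer="cccfrzcs" (len 8), cursors c1@3 c2@3 c4@3 c3@7, authorship 124...3.
Authorship (.=original, N=cursor N): 1 2 4 . . . 3 .
Index 1: author = 2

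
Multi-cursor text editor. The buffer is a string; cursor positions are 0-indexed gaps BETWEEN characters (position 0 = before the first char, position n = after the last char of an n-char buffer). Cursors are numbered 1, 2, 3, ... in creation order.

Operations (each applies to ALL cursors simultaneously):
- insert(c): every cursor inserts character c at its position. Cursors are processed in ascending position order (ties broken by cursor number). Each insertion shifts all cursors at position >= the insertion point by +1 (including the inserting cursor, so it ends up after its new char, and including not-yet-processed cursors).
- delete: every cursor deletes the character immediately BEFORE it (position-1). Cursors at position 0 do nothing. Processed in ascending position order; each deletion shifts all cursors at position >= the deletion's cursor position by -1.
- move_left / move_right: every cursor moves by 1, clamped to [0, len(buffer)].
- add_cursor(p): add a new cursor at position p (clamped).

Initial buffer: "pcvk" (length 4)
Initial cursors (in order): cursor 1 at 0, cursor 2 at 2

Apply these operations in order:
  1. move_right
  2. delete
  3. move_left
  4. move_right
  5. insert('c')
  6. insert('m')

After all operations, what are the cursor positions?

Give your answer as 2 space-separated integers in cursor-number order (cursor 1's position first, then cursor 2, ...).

Answer: 5 5

Derivation:
After op 1 (move_right): buffer="pcvk" (len 4), cursors c1@1 c2@3, authorship ....
After op 2 (delete): buffer="ck" (len 2), cursors c1@0 c2@1, authorship ..
After op 3 (move_left): buffer="ck" (len 2), cursors c1@0 c2@0, authorship ..
After op 4 (move_right): buffer="ck" (len 2), cursors c1@1 c2@1, authorship ..
After op 5 (insert('c')): buffer="ccck" (len 4), cursors c1@3 c2@3, authorship .12.
After op 6 (insert('m')): buffer="cccmmk" (len 6), cursors c1@5 c2@5, authorship .1212.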